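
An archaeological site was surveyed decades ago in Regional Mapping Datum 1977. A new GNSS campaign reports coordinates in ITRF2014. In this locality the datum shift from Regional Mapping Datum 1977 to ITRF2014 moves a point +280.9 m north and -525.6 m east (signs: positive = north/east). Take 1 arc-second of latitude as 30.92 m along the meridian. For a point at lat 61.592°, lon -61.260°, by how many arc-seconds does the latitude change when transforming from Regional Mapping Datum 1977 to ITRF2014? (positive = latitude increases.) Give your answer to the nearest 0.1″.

Δφ = 9.1″

1″ of latitude = 30.92 m, so Δφ = 280.9 / 30.92 = 9.085″.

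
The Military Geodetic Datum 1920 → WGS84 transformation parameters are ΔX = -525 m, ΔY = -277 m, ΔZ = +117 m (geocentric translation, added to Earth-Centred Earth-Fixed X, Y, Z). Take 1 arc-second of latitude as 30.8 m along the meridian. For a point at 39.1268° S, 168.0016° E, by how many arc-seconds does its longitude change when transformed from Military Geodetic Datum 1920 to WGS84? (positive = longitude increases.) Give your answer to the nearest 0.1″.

sin φ = -0.631039, cos φ = 0.775751, sin λ = 0.207884, cos λ = -0.978153.
East component: ΔE = −sin λ·ΔX + cos λ·ΔY = −(0.207884)(-525) + (-0.978153)(-277) = 380.09 m.
1° of latitude spans 3600 × 30.80 = 110880 m; at latitude φ, 1° of longitude spans that × cos φ = 86015.3 m, so Δλ = 380.09 / 86015.3 × 3600 = 15.908″.

Δλ = 15.9″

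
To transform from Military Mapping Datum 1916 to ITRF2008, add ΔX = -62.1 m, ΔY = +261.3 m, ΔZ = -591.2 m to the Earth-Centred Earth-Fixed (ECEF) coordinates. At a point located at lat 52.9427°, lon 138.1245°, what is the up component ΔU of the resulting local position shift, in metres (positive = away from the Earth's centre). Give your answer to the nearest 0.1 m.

ΔU = -338.8 m

At φ = 52.9427°, λ = 138.1245°: sin φ = 0.798033, cos φ = 0.602613, sin λ = 0.667514, cos λ = -0.744597.
ΔU = cos φ cos λ·ΔX + cos φ sin λ·ΔY + sin φ·ΔZ = (0.602613)(-0.744597)(-62.1) + (0.602613)(0.667514)(261.3) + (0.798033)(-591.2) = -338.82 m.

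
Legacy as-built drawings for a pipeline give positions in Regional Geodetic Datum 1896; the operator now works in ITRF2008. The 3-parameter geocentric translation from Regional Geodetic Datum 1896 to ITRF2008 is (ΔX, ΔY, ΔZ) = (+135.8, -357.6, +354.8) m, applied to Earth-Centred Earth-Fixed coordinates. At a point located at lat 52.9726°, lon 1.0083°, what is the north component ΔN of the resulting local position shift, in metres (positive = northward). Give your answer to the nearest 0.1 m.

ΔN = 110.3 m

The local north axis is (−sin φ cos λ, −sin φ sin λ, cos φ), giving ΔN = -108.399 + 5.024 + 213.659 = 110.28 m.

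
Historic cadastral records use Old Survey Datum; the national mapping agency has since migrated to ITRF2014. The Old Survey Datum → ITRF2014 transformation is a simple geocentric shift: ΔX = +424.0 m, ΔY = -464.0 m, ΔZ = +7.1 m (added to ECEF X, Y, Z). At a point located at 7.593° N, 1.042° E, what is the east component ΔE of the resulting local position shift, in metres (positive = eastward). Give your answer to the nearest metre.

ΔE = -472 m

The local east axis at (φ, λ) is (−sin λ, cos λ, 0), so ΔE = −sin(1.042°)·424.0 + cos(1.042°)·(-464.0) = -471.63 m.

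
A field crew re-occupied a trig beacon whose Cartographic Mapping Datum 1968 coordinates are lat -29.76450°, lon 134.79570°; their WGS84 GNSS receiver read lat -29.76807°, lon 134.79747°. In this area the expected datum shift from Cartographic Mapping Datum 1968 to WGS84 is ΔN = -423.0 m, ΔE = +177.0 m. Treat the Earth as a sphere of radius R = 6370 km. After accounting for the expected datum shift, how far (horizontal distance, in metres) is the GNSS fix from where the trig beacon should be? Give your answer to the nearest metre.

Observed coordinate differences: Δφ = -0.00357°, Δλ = +0.00177°.
Converting to metres (1° lat = 111177 m, cos φ = 0.868073): observed ΔN = -396.9 m, observed ΔE = 170.8 m.
Subtracting the expected shift leaves a residual of -396.9 − (-423.0) = 26.1 m north and 170.8 − (177.0) = -6.2 m east.
Residual distance = √(26.1² + (-6.2)²) = 26.8 m.

27 m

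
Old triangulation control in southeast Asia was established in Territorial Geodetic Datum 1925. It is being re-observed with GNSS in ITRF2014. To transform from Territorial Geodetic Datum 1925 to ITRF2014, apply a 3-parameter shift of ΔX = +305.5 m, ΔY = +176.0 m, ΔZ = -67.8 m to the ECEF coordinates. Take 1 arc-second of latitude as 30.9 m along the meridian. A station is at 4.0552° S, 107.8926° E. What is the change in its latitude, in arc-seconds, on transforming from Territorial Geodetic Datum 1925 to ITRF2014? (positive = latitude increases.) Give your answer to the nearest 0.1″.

Δφ = -2.0″

sin φ = -0.070718, cos φ = 0.997496, sin λ = 0.951634, cos λ = -0.307234.
North component: ΔN = −sin φ cos λ·ΔX − sin φ sin λ·ΔY + cos φ·ΔZ = −(-0.070718)(-0.307234)(305.5) − (-0.070718)(0.951634)(176.0) + (0.997496)(-67.8) = -62.42 m.
1° of latitude spans 3600 × 30.90 = 111240 m, so Δφ = -62.42 / 111240 × 3600 = -2.020″.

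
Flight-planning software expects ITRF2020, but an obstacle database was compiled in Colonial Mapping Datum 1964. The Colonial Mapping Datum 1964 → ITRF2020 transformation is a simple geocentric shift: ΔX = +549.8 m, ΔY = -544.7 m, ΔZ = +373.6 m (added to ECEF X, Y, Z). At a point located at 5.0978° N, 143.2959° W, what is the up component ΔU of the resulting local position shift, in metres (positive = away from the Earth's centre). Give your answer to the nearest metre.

At φ = 5.0978°, λ = -143.2959°: sin φ = 0.088856, cos φ = 0.996044, sin λ = -0.597683, cos λ = -0.801733.
ΔU = cos φ cos λ·ΔX + cos φ sin λ·ΔY + sin φ·ΔZ = (0.996044)(-0.801733)(549.8) + (0.996044)(-0.597683)(-544.7) + (0.088856)(373.6) = -81.58 m.

ΔU = -82 m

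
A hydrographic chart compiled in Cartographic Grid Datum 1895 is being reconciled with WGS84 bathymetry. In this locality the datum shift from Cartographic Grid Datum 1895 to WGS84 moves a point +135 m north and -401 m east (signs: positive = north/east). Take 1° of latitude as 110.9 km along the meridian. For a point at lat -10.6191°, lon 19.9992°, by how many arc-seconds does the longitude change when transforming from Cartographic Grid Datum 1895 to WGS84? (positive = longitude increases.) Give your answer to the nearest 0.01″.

Δλ = -13.24″

At latitude -10.6191°, cos φ = 0.982874.
1° of longitude at this latitude = 110.9 × cos φ = 109.00 km, so Δλ = -401.0 / 109000.7 = -0.0036789° = -13.244″.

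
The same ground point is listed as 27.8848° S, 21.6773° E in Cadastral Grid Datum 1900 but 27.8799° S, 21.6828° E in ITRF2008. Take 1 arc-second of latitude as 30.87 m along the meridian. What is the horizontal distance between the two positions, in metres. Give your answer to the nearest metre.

767 m

Δφ = -27.8799° − -27.8848° = +0.0049°; Δλ = 21.6828° − 21.6773° = +0.0055°.
1° of latitude = 3600 × 30.87 = 111132 m.
ΔN = Δφ × 111132 = 544.5 m; ΔE = Δλ × 111132 × cos(-27.8848°) = +0.0055 × 111132 × 0.883890 = 540.3 m.
Distance = √(ΔE² + ΔN²) = √(540.3² + 544.5²) = 767.1 m.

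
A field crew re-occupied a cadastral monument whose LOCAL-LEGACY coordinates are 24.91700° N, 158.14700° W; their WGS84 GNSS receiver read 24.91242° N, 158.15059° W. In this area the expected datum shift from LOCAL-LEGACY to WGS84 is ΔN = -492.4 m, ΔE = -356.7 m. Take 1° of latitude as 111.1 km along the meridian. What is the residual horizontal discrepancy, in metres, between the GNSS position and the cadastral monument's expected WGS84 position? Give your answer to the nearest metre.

Observed coordinate differences: Δφ = -0.00458°, Δλ = -0.00359°.
Converting to metres (1° lat = 111100 m, cos φ = 0.906919): observed ΔN = -508.8 m, observed ΔE = -361.7 m.
Subtracting the expected shift leaves a residual of -508.8 − (-492.4) = -16.4 m north and -361.7 − (-356.7) = -5.0 m east.
Residual distance = √((-16.4)² + (-5.0)²) = 17.2 m.

17 m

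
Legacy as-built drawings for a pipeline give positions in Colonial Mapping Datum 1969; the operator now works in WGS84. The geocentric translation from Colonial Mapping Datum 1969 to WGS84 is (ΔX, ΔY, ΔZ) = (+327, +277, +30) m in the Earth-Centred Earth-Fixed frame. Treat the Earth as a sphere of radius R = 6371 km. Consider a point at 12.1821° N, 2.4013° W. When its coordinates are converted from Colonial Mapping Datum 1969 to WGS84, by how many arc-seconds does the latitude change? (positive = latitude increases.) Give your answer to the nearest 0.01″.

sin φ = 0.211019, cos φ = 0.977482, sin λ = -0.041898, cos λ = 0.999122.
North component: ΔN = −sin φ cos λ·ΔX − sin φ sin λ·ΔY + cos φ·ΔZ = −(0.211019)(0.999122)(327) − (0.211019)(-0.041898)(277) + (0.977482)(30) = -37.17 m.
1° of latitude spans πR/180 = 111195 m, so Δφ = -37.17 / 111195 × 3600 = -1.203″.

Δφ = -1.20″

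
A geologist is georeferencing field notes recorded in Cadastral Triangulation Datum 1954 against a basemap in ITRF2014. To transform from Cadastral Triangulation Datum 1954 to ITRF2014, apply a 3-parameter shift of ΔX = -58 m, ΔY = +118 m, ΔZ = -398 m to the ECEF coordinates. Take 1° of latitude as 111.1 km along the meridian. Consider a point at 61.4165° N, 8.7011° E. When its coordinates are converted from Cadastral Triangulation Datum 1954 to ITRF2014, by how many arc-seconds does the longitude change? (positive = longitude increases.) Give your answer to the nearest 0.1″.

Δλ = 8.5″

sin φ = 0.878121, cos φ = 0.478439, sin λ = 0.151280, cos λ = 0.988491.
East component: ΔE = −sin λ·ΔX + cos λ·ΔY = −(0.151280)(-58) + (0.988491)(118) = 125.42 m.
1° of latitude spans 111100 m; at latitude φ, 1° of longitude spans that × cos φ = 53154.6 m, so Δλ = 125.42 / 53154.6 × 3600 = 8.494″.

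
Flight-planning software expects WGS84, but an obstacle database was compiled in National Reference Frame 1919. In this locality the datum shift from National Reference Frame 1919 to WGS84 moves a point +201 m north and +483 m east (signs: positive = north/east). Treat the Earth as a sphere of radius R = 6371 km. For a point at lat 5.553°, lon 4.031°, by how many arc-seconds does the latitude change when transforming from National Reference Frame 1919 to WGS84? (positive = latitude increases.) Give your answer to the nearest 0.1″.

Δφ = 6.5″

On a sphere of radius R, 1 rad of latitude = R, so Δφ = ΔN / R = 201.0 / 6371000 = 3.1549e-05 rad = 6.507″.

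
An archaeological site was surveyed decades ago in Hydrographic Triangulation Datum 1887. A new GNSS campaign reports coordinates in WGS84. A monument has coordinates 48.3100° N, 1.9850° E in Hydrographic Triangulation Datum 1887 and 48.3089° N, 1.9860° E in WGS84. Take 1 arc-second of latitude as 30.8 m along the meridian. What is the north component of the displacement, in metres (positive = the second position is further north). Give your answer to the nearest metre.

Δφ = 48.3089° − 48.3100° = -0.0011°; Δλ = 1.9860° − 1.9850° = +0.0010°.
1° of latitude = 3600 × 30.80 = 110880 m.
ΔN = Δφ × 110880 = -122.0 m; ΔE = Δλ × 110880 × cos(48.3100°) = +0.0010 × 110880 × 0.665100 = 73.7 m.

ΔN = -122 m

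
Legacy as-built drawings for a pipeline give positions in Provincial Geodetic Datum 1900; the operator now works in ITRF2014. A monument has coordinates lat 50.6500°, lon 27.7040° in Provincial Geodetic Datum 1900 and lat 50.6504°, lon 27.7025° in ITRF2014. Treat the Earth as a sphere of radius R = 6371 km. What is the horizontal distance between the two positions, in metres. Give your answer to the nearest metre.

115 m

Δφ = 50.6504° − 50.6500° = +0.0004°; Δλ = 27.7025° − 27.7040° = -0.0015°.
1° along a meridian = πR/180 = 111195 m.
ΔN = Δφ × 111195 = 44.5 m; ΔE = Δλ × 111195 × cos(50.6500°) = -0.0015 × 111195 × 0.634056 = -105.8 m.
Distance = √(ΔE² + ΔN²) = √((-105.8)² + 44.5²) = 114.7 m.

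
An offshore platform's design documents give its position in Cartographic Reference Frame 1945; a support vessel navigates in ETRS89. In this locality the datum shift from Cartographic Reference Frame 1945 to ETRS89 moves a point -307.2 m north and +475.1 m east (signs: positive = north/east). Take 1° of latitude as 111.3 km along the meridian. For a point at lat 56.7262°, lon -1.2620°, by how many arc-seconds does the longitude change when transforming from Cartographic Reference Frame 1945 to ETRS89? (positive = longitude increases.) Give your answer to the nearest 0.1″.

At latitude 56.7262°, cos φ = 0.548641.
1° of longitude at this latitude = 111.3 × cos φ = 61.06 km, so Δλ = 475.1 / 61063.7 = 0.0077804° = 28.009″.

Δλ = 28.0″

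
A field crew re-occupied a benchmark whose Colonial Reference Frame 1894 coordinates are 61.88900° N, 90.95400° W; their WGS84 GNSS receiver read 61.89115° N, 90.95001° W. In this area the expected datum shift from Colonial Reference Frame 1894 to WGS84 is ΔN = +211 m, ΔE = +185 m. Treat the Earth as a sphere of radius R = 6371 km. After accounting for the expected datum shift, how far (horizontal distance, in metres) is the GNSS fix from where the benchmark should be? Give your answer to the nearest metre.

37 m

Observed coordinate differences: Δφ = +0.00215°, Δλ = +0.00399°.
Converting to metres (1° lat = 111195 m, cos φ = 0.471181): observed ΔN = 239.1 m, observed ΔE = 209.0 m.
Subtracting the expected shift leaves a residual of 239.1 − (211) = 28.1 m north and 209.0 − (185) = 24.0 m east.
Residual distance = √(28.1² + 24.0²) = 37.0 m.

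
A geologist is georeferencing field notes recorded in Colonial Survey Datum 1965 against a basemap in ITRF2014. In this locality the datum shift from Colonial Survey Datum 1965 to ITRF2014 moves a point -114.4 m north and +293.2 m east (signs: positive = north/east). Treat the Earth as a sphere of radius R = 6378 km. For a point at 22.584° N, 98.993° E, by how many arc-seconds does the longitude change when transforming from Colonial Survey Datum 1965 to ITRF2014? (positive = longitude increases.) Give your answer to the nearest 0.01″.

At latitude 22.584°, cos φ = 0.923317.
One radian of longitude at latitude φ spans R cos φ, so Δλ = ΔE / (R cos φ) = 293.2 / (6378000 × 0.923317) = 4.9788e-05 rad = 10.270″.

Δλ = 10.27″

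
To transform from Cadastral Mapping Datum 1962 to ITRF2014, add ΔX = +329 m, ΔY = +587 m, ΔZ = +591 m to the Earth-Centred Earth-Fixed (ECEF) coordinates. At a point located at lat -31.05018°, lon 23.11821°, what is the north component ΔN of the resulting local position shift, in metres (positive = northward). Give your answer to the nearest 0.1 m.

At φ = -31.05018°, λ = 23.11821°: sin φ = -0.515789, cos φ = 0.856716, sin λ = 0.392629, cos λ = 0.919697.
ΔN = −sin φ cos λ·ΔX − sin φ sin λ·ΔY + cos φ·ΔZ = −(-0.515789)(0.919697)(329) − (-0.515789)(0.392629)(587) + (0.856716)(591) = 781.26 m.

ΔN = 781.3 m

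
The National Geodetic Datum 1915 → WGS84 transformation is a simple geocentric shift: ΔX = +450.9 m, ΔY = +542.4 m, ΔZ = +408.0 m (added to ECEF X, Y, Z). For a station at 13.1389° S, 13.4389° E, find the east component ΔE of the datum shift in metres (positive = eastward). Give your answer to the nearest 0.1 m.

At φ = -13.1389°, λ = 13.4389°: sin φ = -0.227313, cos φ = 0.973822, sin λ = 0.232408, cos λ = 0.972618.
ΔE = −sin λ·ΔX + cos λ·ΔY = −(0.232408)·(450.9) + (0.972618)·(542.4) = 422.76 m.

ΔE = 422.8 m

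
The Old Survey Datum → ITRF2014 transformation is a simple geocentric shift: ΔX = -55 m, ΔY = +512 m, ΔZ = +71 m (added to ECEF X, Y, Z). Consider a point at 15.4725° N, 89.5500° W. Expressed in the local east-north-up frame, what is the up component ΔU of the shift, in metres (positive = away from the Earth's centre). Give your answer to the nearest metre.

At φ = 15.4725°, λ = -89.5500°: sin φ = 0.266776, cos φ = 0.963759, sin λ = -0.999969, cos λ = 0.007854.
ΔU = cos φ cos λ·ΔX + cos φ sin λ·ΔY + sin φ·ΔZ = (0.963759)(0.007854)(-55) + (0.963759)(-0.999969)(512) + (0.266776)(71) = -474.90 m.

ΔU = -475 m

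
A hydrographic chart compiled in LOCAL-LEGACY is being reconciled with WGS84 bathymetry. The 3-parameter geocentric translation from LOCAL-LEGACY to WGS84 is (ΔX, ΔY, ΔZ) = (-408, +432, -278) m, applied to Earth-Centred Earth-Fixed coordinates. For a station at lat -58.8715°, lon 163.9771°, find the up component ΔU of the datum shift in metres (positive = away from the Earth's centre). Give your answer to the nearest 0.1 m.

ΔU = 502.3 m

At φ = -58.8715°, λ = 163.9771°: sin φ = -0.856010, cos φ = 0.516959, sin λ = 0.276022, cos λ = -0.961151.
ΔU = cos φ cos λ·ΔX + cos φ sin λ·ΔY + sin φ·ΔZ = (0.516959)(-0.961151)(-408) + (0.516959)(0.276022)(432) + (-0.856010)(-278) = 502.34 m.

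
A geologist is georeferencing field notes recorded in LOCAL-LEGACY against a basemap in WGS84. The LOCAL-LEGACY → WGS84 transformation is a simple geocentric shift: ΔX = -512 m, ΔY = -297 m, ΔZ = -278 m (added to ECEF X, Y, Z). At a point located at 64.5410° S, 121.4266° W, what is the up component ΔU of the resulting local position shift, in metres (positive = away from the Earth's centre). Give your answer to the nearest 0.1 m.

At φ = -64.5410°, λ = -121.4266°: sin φ = -0.902893, cos φ = 0.429865, sin λ = -0.853309, cos λ = -0.521406.
ΔU = cos φ cos λ·ΔX + cos φ sin λ·ΔY + sin φ·ΔZ = (0.429865)(-0.521406)(-512) + (0.429865)(-0.853309)(-297) + (-0.902893)(-278) = 474.70 m.

ΔU = 474.7 m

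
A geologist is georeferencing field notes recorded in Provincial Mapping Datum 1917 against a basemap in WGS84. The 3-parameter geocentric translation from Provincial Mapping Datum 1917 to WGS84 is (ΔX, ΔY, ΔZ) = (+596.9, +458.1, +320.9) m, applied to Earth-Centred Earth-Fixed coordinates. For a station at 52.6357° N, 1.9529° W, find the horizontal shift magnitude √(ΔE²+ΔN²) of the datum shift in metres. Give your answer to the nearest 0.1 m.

547.7 m

At φ = 52.6357°, λ = -1.9529°: sin φ = 0.794793, cos φ = 0.606881, sin λ = -0.034078, cos λ = 0.999419.
ΔE = −sin λ·ΔX + cos λ·ΔY = −(-0.034078)·(596.9) + (0.999419)·(458.1) = 478.18 m.
ΔN = −sin φ cos λ·ΔX − sin φ sin λ·ΔY + cos φ·ΔZ = −(0.794793)(0.999419)(596.9) − (0.794793)(-0.034078)(458.1) + (0.606881)(320.9) = -266.98 m.
Horizontal magnitude = √(ΔE² + ΔN²) = √(478.18² + (-266.98)²) = 547.66 m.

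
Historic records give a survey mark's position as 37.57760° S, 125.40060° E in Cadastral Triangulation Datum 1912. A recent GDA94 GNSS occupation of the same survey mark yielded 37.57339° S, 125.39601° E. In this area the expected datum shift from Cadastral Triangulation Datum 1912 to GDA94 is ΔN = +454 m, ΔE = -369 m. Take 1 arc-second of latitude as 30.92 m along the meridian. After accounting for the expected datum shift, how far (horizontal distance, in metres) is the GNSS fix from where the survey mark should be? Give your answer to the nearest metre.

39 m

Observed coordinate differences: Δφ = +0.00421°, Δλ = -0.00459°.
Converting to metres (1° lat = 111312 m, cos φ = 0.792528): observed ΔN = 468.6 m, observed ΔE = -404.9 m.
Subtracting the expected shift leaves a residual of 468.6 − (454) = 14.6 m north and -404.9 − (-369) = -35.9 m east.
Residual distance = √(14.6² + (-35.9)²) = 38.8 m.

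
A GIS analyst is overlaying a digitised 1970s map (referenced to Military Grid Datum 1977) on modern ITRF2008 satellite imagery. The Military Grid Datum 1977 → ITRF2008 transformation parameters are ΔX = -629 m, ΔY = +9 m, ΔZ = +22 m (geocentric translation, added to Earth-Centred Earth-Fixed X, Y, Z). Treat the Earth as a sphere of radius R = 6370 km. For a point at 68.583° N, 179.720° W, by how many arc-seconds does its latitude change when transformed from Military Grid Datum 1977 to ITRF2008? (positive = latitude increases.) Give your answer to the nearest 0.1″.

sin φ = 0.930948, cos φ = 0.365153, sin λ = -0.004887, cos λ = -0.999988.
North component: ΔN = −sin φ cos λ·ΔX − sin φ sin λ·ΔY + cos φ·ΔZ = −(0.930948)(-0.999988)(-629) − (0.930948)(-0.004887)(9) + (0.365153)(22) = -577.48 m.
1° of latitude spans πR/180 = 111177 m, so Δφ = -577.48 / 111177 × 3600 = -18.699″.

Δφ = -18.7″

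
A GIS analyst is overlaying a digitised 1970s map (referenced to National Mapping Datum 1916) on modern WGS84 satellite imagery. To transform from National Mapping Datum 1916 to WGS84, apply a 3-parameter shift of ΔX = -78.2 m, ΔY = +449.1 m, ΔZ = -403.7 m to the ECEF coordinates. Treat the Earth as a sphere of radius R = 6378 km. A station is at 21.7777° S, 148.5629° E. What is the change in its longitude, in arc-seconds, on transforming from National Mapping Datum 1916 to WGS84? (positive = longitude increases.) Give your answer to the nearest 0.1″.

sin φ = -0.371006, cos φ = 0.928630, sin λ = 0.521562, cos λ = -0.853213.
East component: ΔE = −sin λ·ΔX + cos λ·ΔY = −(0.521562)(-78.2) + (-0.853213)(449.1) = -342.39 m.
1° of latitude spans πR/180 = 111317 m; at latitude φ, 1° of longitude spans that × cos φ = 103372.4 m, so Δλ = -342.39 / 103372.4 × 3600 = -11.924″.

Δλ = -11.9″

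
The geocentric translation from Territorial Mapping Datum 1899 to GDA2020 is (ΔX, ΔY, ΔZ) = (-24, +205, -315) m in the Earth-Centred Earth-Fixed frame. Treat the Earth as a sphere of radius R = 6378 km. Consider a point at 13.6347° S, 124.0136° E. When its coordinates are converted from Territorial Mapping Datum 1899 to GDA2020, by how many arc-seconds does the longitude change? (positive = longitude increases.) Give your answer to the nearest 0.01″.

Δλ = -3.15″

sin φ = -0.235731, cos φ = 0.971818, sin λ = 0.828905, cos λ = -0.559390.
East component: ΔE = −sin λ·ΔX + cos λ·ΔY = −(0.828905)(-24) + (-0.559390)(205) = -94.78 m.
1° of latitude spans πR/180 = 111317 m; at latitude φ, 1° of longitude spans that × cos φ = 108180.0 m, so Δλ = -94.78 / 108180.0 × 3600 = -3.154″.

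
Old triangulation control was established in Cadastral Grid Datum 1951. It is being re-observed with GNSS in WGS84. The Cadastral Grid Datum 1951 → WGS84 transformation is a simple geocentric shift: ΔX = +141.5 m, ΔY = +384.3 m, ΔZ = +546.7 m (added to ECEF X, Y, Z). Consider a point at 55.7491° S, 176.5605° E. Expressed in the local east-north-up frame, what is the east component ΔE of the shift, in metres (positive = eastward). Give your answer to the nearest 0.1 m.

At φ = -55.7491°, λ = 176.5605°: sin φ = -0.826581, cos φ = 0.562818, sin λ = 0.059995, cos λ = -0.998199.
ΔE = −sin λ·ΔX + cos λ·ΔY = −(0.059995)·(141.5) + (-0.998199)·(384.3) = -392.10 m.

ΔE = -392.1 m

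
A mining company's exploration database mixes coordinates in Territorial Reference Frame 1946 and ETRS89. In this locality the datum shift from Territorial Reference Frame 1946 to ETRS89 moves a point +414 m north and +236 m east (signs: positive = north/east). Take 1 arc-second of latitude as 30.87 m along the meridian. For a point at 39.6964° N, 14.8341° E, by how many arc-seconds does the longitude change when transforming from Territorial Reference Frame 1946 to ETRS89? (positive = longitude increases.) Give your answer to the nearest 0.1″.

At latitude 39.6964°, cos φ = 0.769440.
1″ of longitude at this latitude = 30.87 × cos φ = 23.7526 m, so Δλ = 236.0 / 23.7526 = 9.936″.

Δλ = 9.9″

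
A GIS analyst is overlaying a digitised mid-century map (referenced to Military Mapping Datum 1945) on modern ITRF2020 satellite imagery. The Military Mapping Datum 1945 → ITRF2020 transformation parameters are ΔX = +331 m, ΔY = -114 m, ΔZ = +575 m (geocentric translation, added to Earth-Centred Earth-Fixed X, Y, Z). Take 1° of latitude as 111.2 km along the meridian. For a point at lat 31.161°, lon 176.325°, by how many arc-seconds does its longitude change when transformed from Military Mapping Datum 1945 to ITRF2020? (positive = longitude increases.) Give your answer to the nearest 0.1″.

sin φ = 0.517445, cos φ = 0.855717, sin λ = 0.064097, cos λ = -0.997944.
East component: ΔE = −sin λ·ΔX + cos λ·ΔY = −(0.064097)(331) + (-0.997944)(-114) = 92.55 m.
1° of latitude spans 111200 m; at latitude φ, 1° of longitude spans that × cos φ = 95155.7 m, so Δλ = 92.55 / 95155.7 × 3600 = 3.501″.

Δλ = 3.5″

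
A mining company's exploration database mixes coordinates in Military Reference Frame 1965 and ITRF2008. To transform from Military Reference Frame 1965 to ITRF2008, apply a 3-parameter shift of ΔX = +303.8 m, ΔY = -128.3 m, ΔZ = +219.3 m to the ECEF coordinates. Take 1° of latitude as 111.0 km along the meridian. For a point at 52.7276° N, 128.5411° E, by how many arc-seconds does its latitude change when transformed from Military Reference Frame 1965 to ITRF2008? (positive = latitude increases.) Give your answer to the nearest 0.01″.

Δφ = 11.78″

sin φ = 0.795765, cos φ = 0.605605, sin λ = 0.782161, cos λ = -0.623076.
North component: ΔN = −sin φ cos λ·ΔX − sin φ sin λ·ΔY + cos φ·ΔZ = −(0.795765)(-0.623076)(303.8) − (0.795765)(0.782161)(-128.3) + (0.605605)(219.3) = 363.30 m.
1° of latitude spans 111000 m, so Δφ = 363.30 / 111000 × 3600 = 11.783″.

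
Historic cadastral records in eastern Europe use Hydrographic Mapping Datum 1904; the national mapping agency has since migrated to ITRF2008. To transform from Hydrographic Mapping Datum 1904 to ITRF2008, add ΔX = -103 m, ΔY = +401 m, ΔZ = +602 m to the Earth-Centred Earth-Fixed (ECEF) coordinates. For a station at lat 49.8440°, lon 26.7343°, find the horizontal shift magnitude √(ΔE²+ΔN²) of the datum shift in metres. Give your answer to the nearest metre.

516 m

At φ = 49.8440°, λ = 26.7343°: sin φ = 0.764291, cos φ = 0.644871, sin λ = 0.449854, cos λ = 0.893102.
ΔE = −sin λ·ΔX + cos λ·ΔY = −(0.449854)·(-103) + (0.893102)·(401) = 404.47 m.
ΔN = −sin φ cos λ·ΔX − sin φ sin λ·ΔY + cos φ·ΔZ = −(0.764291)(0.893102)(-103) − (0.764291)(0.449854)(401) + (0.644871)(602) = 320.65 m.
Horizontal magnitude = √(ΔE² + ΔN²) = √(404.47² + 320.65²) = 516.15 m.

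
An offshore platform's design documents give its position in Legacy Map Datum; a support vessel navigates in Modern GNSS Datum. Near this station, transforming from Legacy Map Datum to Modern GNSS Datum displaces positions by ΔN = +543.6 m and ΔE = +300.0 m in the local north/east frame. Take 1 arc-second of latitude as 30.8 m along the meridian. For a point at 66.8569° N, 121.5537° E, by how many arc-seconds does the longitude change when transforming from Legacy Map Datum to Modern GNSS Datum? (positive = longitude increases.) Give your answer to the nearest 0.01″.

At latitude 66.8569°, cos φ = 0.393029.
1″ of longitude at this latitude = 30.80 × cos φ = 12.1053 m, so Δλ = 300.0 / 12.1053 = 24.783″.

Δλ = 24.78″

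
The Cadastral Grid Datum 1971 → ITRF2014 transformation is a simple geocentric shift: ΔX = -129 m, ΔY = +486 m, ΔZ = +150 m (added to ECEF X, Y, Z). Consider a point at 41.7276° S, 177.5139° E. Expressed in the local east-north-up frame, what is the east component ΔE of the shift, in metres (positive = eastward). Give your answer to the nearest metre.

At φ = -41.7276°, λ = 177.5139°: sin φ = -0.665590, cos φ = 0.746318, sin λ = 0.043377, cos λ = -0.999059.
ΔE = −sin λ·ΔX + cos λ·ΔY = −(0.043377)·(-129) + (-0.999059)·(486) = -479.95 m.

ΔE = -480 m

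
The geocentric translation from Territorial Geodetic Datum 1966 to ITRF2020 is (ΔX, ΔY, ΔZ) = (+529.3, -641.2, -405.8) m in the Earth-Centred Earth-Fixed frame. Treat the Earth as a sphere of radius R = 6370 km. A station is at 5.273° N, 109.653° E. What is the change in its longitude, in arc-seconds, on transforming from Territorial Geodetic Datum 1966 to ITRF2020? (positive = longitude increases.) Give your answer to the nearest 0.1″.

sin φ = 0.091901, cos φ = 0.995768, sin λ = 0.941747, cos λ = -0.336323.
East component: ΔE = −sin λ·ΔX + cos λ·ΔY = −(0.941747)(529.3) + (-0.336323)(-641.2) = -282.82 m.
1° of latitude spans πR/180 = 111177 m; at latitude φ, 1° of longitude spans that × cos φ = 110707.0 m, so Δλ = -282.82 / 110707.0 × 3600 = -9.197″.

Δλ = -9.2″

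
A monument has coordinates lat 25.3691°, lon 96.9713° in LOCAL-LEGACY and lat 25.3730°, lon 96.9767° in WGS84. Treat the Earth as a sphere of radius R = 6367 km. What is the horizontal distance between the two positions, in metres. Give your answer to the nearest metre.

694 m

Δφ = 25.3730° − 25.3691° = +0.0039°; Δλ = 96.9767° − 96.9713° = +0.0054°.
1° along a meridian = πR/180 = 111125 m.
ΔN = Δφ × 111125 = 433.4 m; ΔE = Δλ × 111125 × cos(25.3691°) = +0.0054 × 111125 × 0.903566 = 542.2 m.
Distance = √(ΔE² + ΔN²) = √(542.2² + 433.4²) = 694.1 m.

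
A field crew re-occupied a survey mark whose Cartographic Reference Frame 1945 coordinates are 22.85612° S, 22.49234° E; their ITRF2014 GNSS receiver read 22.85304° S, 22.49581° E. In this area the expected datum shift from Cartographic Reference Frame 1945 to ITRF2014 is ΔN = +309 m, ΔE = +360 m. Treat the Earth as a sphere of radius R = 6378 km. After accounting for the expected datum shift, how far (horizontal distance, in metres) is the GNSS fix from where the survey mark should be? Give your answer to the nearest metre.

34 m

Observed coordinate differences: Δφ = +0.00308°, Δλ = +0.00347°.
Converting to metres (1° lat = 111317 m, cos φ = 0.921483): observed ΔN = 342.9 m, observed ΔE = 355.9 m.
Subtracting the expected shift leaves a residual of 342.9 − (309) = 33.9 m north and 355.9 − (360) = -4.1 m east.
Residual distance = √(33.9² + (-4.1)²) = 34.1 m.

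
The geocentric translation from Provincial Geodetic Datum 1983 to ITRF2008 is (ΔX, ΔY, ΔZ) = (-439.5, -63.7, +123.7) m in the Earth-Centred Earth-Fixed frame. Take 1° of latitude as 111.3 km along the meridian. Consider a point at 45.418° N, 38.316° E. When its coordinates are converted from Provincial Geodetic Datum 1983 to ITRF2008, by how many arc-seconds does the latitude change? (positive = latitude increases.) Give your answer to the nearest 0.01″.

Δφ = 11.66″

sin φ = 0.712247, cos φ = 0.701929, sin λ = 0.619998, cos λ = 0.784603.
North component: ΔN = −sin φ cos λ·ΔX − sin φ sin λ·ΔY + cos φ·ΔZ = −(0.712247)(0.784603)(-439.5) − (0.712247)(0.619998)(-63.7) + (0.701929)(123.7) = 360.56 m.
1° of latitude spans 111300 m, so Δφ = 360.56 / 111300 × 3600 = 11.662″.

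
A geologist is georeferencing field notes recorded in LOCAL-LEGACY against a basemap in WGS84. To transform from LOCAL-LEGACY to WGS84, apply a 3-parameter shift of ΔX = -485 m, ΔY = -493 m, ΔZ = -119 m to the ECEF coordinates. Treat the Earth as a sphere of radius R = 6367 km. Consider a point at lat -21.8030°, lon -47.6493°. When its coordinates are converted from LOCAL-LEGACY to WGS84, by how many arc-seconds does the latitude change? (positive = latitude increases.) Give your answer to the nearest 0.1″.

sin φ = -0.371416, cos φ = 0.928466, sin λ = -0.739035, cos λ = 0.673667.
North component: ΔN = −sin φ cos λ·ΔX − sin φ sin λ·ΔY + cos φ·ΔZ = −(-0.371416)(0.673667)(-485) − (-0.371416)(-0.739035)(-493) + (0.928466)(-119) = -96.52 m.
1° of latitude spans πR/180 = 111125 m, so Δφ = -96.52 / 111125 × 3600 = -3.127″.

Δφ = -3.1″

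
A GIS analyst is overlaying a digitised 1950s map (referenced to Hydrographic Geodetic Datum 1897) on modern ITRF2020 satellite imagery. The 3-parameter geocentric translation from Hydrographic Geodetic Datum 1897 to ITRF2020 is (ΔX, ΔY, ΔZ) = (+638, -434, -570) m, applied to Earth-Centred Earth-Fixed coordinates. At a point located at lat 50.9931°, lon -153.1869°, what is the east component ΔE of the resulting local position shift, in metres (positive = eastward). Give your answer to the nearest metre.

At φ = 50.9931°, λ = -153.1869°: sin φ = 0.777070, cos φ = 0.629414, sin λ = -0.451082, cos λ = -0.892483.
ΔE = −sin λ·ΔX + cos λ·ΔY = −(-0.451082)·(638) + (-0.892483)·(-434) = 675.13 m.

ΔE = 675 m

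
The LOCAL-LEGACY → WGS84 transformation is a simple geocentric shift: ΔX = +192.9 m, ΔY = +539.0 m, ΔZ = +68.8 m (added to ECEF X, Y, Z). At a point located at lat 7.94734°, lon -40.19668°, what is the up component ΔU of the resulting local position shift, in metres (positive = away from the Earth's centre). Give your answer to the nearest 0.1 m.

The local up (radial) axis is (cos φ cos λ, cos φ sin λ, sin φ), giving ΔU = 145.928 − 344.537 + 9.512 = -189.10 m.

ΔU = -189.1 m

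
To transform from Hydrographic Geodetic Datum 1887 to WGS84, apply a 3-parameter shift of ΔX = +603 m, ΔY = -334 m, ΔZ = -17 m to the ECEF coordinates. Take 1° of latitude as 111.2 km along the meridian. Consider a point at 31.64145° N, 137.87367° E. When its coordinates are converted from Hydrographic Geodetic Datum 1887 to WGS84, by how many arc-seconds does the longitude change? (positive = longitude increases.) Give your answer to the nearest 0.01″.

sin φ = 0.524602, cos φ = 0.851348, sin λ = 0.670768, cos λ = -0.741668.
East component: ΔE = −sin λ·ΔX + cos λ·ΔY = −(0.670768)(603) + (-0.741668)(-334) = -156.76 m.
1° of latitude spans 111200 m; at latitude φ, 1° of longitude spans that × cos φ = 94669.9 m, so Δλ = -156.76 / 94669.9 × 3600 = -5.961″.

Δλ = -5.96″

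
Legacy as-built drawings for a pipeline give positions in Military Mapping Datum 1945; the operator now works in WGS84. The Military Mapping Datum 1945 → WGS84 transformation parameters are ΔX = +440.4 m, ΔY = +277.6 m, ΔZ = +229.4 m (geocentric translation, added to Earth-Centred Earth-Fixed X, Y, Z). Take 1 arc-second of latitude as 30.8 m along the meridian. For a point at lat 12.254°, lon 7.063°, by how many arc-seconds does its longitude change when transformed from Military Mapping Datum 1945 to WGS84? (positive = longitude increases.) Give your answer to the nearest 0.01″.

Δλ = 7.35″

sin φ = 0.212246, cos φ = 0.977216, sin λ = 0.122961, cos λ = 0.992412.
East component: ΔE = −sin λ·ΔX + cos λ·ΔY = −(0.122961)(440.4) + (0.992412)(277.6) = 221.34 m.
1° of latitude spans 3600 × 30.80 = 110880 m; at latitude φ, 1° of longitude spans that × cos φ = 108353.7 m, so Δλ = 221.34 / 108353.7 × 3600 = 7.354″.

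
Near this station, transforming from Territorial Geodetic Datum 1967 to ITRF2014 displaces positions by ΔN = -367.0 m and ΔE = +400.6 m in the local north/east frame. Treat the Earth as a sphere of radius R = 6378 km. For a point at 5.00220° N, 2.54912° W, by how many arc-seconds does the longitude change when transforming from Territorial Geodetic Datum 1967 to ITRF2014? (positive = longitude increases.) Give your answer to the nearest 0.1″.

Δλ = 13.0″

At latitude 5.00220°, cos φ = 0.996191.
One radian of longitude at latitude φ spans R cos φ, so Δλ = ΔE / (R cos φ) = 400.6 / (6378000 × 0.996191) = 6.3050e-05 rad = 13.005″.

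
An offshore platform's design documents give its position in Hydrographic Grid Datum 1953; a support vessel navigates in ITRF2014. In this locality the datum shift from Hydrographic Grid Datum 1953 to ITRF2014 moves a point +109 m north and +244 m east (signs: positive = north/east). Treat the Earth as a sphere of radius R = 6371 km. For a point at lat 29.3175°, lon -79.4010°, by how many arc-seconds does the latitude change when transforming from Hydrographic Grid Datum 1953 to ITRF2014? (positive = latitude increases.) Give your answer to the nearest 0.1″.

Δφ = 3.5″

On a sphere of radius R, 1 rad of latitude = R, so Δφ = ΔN / R = 109.0 / 6371000 = 1.7109e-05 rad = 3.529″.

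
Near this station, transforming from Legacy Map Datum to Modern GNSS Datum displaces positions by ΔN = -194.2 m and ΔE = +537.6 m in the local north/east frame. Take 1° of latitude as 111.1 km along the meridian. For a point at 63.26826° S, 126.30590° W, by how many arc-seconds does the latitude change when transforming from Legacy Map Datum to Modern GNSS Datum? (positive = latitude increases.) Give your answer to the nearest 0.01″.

1° of latitude = 111.1 km, so Δφ = -194.2 / 111100 = -0.0017480° = -6.293″.

Δφ = -6.29″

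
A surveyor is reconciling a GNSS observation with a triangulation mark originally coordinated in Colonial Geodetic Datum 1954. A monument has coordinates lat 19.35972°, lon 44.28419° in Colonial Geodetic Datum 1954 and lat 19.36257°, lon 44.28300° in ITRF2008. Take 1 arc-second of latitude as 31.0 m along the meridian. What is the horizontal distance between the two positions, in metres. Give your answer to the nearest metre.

342 m

Δφ = 19.36257° − 19.35972° = +0.00285°; Δλ = 44.28300° − 44.28419° = -0.00119°.
1° of latitude = 3600 × 31.00 = 111600 m.
ΔN = Δφ × 111600 = 318.1 m; ΔE = Δλ × 111600 × cos(19.35972°) = -0.00119 × 111600 × 0.943456 = -125.3 m.
Distance = √(ΔE² + ΔN²) = √((-125.3)² + 318.1²) = 341.8 m.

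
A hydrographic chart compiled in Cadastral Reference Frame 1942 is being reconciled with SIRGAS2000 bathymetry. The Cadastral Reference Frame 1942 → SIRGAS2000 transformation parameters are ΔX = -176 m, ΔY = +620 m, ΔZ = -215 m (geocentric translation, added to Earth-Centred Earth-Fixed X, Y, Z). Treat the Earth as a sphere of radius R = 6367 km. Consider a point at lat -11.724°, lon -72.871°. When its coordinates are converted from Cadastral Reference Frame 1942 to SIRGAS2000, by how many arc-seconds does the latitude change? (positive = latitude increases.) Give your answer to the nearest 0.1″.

sin φ = -0.203197, cos φ = 0.979138, sin λ = -0.955644, cos λ = 0.294524.
North component: ΔN = −sin φ cos λ·ΔX − sin φ sin λ·ΔY + cos φ·ΔZ = −(-0.203197)(0.294524)(-176) − (-0.203197)(-0.955644)(620) + (0.979138)(-215) = -341.44 m.
1° of latitude spans πR/180 = 111125 m, so Δφ = -341.44 / 111125 × 3600 = -11.061″.

Δφ = -11.1″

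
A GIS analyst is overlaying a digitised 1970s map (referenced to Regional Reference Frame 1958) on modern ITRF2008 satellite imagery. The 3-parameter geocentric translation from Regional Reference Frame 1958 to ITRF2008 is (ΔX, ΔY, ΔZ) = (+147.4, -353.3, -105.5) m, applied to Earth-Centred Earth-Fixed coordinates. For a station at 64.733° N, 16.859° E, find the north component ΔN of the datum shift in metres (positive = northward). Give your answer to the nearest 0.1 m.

ΔN = -79.9 m

At φ = 64.733°, λ = 16.859°: sin φ = 0.904329, cos φ = 0.426837, sin λ = 0.290017, cos λ = 0.957021.
ΔN = −sin φ cos λ·ΔX − sin φ sin λ·ΔY + cos φ·ΔZ = −(0.904329)(0.957021)(147.4) − (0.904329)(0.290017)(-353.3) + (0.426837)(-105.5) = -79.94 m.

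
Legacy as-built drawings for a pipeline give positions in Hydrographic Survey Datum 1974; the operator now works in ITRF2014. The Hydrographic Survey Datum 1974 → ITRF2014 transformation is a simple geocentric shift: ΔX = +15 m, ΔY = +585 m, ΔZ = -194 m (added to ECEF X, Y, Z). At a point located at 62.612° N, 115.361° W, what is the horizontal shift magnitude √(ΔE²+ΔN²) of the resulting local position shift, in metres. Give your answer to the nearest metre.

453 m

At φ = 62.612°, λ = -115.361°: sin φ = 0.887912, cos φ = 0.460014, sin λ = -0.903627, cos λ = -0.428320.
ΔE = −sin λ·ΔX + cos λ·ΔY = −(-0.903627)·(15) + (-0.428320)·(585) = -237.01 m.
ΔN = −sin φ cos λ·ΔX − sin φ sin λ·ΔY + cos φ·ΔZ = −(0.887912)(-0.428320)(15) − (0.887912)(-0.903627)(585) + (0.460014)(-194) = 385.83 m.
Horizontal magnitude = √(ΔE² + ΔN²) = √((-237.01)² + 385.83²) = 452.81 m.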